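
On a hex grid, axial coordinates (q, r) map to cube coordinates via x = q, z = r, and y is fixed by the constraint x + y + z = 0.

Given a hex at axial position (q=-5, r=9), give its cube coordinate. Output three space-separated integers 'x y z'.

Answer: -5 -4 9

Derivation:
x = q = -5
z = r = 9
y = -x - z = -(-5) - (9) = -4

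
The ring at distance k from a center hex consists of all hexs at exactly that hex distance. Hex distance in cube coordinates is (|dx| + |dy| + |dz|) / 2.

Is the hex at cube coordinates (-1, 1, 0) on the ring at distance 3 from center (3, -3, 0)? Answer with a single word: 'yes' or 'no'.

Answer: no

Derivation:
|px - cx| = |-1 - 3| = 4
|py - cy| = |1 - (-3)| = 4
|pz - cz| = |0 - 0| = 0
distance = (4+4+0)/2 = 8/2 = 4
radius = 3; distance != radius -> no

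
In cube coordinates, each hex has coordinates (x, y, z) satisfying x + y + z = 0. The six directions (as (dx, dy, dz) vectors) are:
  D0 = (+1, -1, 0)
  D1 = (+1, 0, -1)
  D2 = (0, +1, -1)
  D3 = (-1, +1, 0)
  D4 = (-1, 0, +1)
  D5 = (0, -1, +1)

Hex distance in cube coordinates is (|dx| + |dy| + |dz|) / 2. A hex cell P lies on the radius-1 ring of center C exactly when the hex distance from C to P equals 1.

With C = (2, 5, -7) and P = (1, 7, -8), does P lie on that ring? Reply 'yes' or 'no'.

Answer: no

Derivation:
|px - cx| = |1 - 2| = 1
|py - cy| = |7 - 5| = 2
|pz - cz| = |-8 - (-7)| = 1
distance = (1+2+1)/2 = 4/2 = 2
radius = 1; distance != radius -> no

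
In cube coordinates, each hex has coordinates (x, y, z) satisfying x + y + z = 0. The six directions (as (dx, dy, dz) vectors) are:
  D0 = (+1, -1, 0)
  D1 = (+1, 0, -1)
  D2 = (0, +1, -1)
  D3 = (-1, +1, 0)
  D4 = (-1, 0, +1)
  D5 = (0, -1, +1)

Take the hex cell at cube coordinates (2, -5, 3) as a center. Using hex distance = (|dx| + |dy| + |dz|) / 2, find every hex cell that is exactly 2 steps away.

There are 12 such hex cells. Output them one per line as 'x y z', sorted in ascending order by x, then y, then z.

Walk ring at distance 2 from (2, -5, 3):
Start at center + D4*2 = (0, -5, 5)
  hex 0: (0, -5, 5)
  hex 1: (1, -6, 5)
  hex 2: (2, -7, 5)
  hex 3: (3, -7, 4)
  hex 4: (4, -7, 3)
  hex 5: (4, -6, 2)
  hex 6: (4, -5, 1)
  hex 7: (3, -4, 1)
  hex 8: (2, -3, 1)
  hex 9: (1, -3, 2)
  hex 10: (0, -3, 3)
  hex 11: (0, -4, 4)
Sorted: 12 hexes.

Answer: 0 -5 5
0 -4 4
0 -3 3
1 -6 5
1 -3 2
2 -7 5
2 -3 1
3 -7 4
3 -4 1
4 -7 3
4 -6 2
4 -5 1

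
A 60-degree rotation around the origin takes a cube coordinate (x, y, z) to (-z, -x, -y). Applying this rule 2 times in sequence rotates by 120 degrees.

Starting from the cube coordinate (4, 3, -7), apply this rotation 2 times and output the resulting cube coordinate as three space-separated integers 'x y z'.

Start: (4, 3, -7)
Step 1: (4, 3, -7) -> (-(-7), -(4), -(3)) = (7, -4, -3)
Step 2: (7, -4, -3) -> (-(-3), -(7), -(-4)) = (3, -7, 4)

Answer: 3 -7 4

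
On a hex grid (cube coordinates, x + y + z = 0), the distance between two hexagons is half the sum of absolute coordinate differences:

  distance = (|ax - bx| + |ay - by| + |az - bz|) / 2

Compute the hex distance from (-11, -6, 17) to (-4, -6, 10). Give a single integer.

Answer: 7

Derivation:
|ax - bx| = |-11 - (-4)| = 7
|ay - by| = |-6 - (-6)| = 0
|az - bz| = |17 - 10| = 7
distance = (7 + 0 + 7) / 2 = 14 / 2 = 7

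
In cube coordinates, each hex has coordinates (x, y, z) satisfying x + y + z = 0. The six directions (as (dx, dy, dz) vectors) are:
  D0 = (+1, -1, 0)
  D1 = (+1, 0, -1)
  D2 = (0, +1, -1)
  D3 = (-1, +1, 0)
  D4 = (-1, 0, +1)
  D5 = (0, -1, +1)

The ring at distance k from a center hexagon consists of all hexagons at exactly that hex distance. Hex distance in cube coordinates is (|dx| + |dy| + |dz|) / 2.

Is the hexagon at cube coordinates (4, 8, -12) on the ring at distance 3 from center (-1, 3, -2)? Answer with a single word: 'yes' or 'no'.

Answer: no

Derivation:
|px - cx| = |4 - (-1)| = 5
|py - cy| = |8 - 3| = 5
|pz - cz| = |-12 - (-2)| = 10
distance = (5+5+10)/2 = 20/2 = 10
radius = 3; distance != radius -> no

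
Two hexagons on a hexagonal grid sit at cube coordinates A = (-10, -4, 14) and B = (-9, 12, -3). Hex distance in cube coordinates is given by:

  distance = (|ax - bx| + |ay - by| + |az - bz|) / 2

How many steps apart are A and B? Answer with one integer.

|ax - bx| = |-10 - (-9)| = 1
|ay - by| = |-4 - 12| = 16
|az - bz| = |14 - (-3)| = 17
distance = (1 + 16 + 17) / 2 = 34 / 2 = 17

Answer: 17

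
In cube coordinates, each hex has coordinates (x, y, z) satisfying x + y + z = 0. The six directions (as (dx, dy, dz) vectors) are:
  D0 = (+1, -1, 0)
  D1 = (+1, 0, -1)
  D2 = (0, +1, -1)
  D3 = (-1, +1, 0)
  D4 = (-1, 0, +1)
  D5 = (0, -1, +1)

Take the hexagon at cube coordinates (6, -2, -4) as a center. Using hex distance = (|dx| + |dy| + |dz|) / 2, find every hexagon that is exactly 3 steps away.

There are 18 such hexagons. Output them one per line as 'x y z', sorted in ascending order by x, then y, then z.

Walk ring at distance 3 from (6, -2, -4):
Start at center + D4*3 = (3, -2, -1)
  hex 0: (3, -2, -1)
  hex 1: (4, -3, -1)
  hex 2: (5, -4, -1)
  hex 3: (6, -5, -1)
  hex 4: (7, -5, -2)
  hex 5: (8, -5, -3)
  hex 6: (9, -5, -4)
  hex 7: (9, -4, -5)
  hex 8: (9, -3, -6)
  hex 9: (9, -2, -7)
  hex 10: (8, -1, -7)
  hex 11: (7, 0, -7)
  hex 12: (6, 1, -7)
  hex 13: (5, 1, -6)
  hex 14: (4, 1, -5)
  hex 15: (3, 1, -4)
  hex 16: (3, 0, -3)
  hex 17: (3, -1, -2)
Sorted: 18 hexes.

Answer: 3 -2 -1
3 -1 -2
3 0 -3
3 1 -4
4 -3 -1
4 1 -5
5 -4 -1
5 1 -6
6 -5 -1
6 1 -7
7 -5 -2
7 0 -7
8 -5 -3
8 -1 -7
9 -5 -4
9 -4 -5
9 -3 -6
9 -2 -7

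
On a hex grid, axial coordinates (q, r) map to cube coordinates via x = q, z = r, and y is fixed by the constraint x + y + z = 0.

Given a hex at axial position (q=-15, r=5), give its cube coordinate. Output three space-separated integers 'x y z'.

x = q = -15
z = r = 5
y = -x - z = -(-15) - (5) = 10

Answer: -15 10 5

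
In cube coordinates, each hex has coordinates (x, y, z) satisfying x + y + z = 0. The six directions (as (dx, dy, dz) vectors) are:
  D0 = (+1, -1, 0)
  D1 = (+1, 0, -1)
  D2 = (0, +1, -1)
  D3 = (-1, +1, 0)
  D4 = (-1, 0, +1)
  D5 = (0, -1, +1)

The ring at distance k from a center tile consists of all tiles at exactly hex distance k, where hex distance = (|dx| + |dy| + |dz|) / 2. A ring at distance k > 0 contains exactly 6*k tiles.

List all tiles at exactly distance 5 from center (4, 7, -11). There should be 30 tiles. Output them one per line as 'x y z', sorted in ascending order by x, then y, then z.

Answer: -1 7 -6
-1 8 -7
-1 9 -8
-1 10 -9
-1 11 -10
-1 12 -11
0 6 -6
0 12 -12
1 5 -6
1 12 -13
2 4 -6
2 12 -14
3 3 -6
3 12 -15
4 2 -6
4 12 -16
5 2 -7
5 11 -16
6 2 -8
6 10 -16
7 2 -9
7 9 -16
8 2 -10
8 8 -16
9 2 -11
9 3 -12
9 4 -13
9 5 -14
9 6 -15
9 7 -16

Derivation:
Walk ring at distance 5 from (4, 7, -11):
Start at center + D4*5 = (-1, 7, -6)
  hex 0: (-1, 7, -6)
  hex 1: (0, 6, -6)
  hex 2: (1, 5, -6)
  hex 3: (2, 4, -6)
  hex 4: (3, 3, -6)
  hex 5: (4, 2, -6)
  hex 6: (5, 2, -7)
  hex 7: (6, 2, -8)
  hex 8: (7, 2, -9)
  hex 9: (8, 2, -10)
  hex 10: (9, 2, -11)
  hex 11: (9, 3, -12)
  hex 12: (9, 4, -13)
  hex 13: (9, 5, -14)
  hex 14: (9, 6, -15)
  hex 15: (9, 7, -16)
  hex 16: (8, 8, -16)
  hex 17: (7, 9, -16)
  hex 18: (6, 10, -16)
  hex 19: (5, 11, -16)
  hex 20: (4, 12, -16)
  hex 21: (3, 12, -15)
  hex 22: (2, 12, -14)
  hex 23: (1, 12, -13)
  hex 24: (0, 12, -12)
  hex 25: (-1, 12, -11)
  hex 26: (-1, 11, -10)
  hex 27: (-1, 10, -9)
  hex 28: (-1, 9, -8)
  hex 29: (-1, 8, -7)
Sorted: 30 hexes.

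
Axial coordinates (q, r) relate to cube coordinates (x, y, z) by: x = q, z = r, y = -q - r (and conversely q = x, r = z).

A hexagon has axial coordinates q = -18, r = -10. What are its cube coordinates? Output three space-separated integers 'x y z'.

Answer: -18 28 -10

Derivation:
x = q = -18
z = r = -10
y = -x - z = -(-18) - (-10) = 28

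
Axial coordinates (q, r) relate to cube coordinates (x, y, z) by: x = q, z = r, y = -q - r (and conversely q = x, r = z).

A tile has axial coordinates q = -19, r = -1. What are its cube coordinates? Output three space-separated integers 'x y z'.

x = q = -19
z = r = -1
y = -x - z = -(-19) - (-1) = 20

Answer: -19 20 -1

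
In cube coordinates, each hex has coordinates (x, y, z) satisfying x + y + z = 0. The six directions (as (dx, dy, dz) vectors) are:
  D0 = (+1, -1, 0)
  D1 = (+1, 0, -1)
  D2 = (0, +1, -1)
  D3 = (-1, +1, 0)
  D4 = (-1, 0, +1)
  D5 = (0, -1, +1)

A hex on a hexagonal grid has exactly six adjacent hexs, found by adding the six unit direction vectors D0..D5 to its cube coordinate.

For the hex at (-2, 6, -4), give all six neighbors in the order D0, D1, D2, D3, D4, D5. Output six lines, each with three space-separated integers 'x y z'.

Answer: -1 5 -4
-1 6 -5
-2 7 -5
-3 7 -4
-3 6 -3
-2 5 -3

Derivation:
Center: (-2, 6, -4). Add each direction:
  D0: (-2, 6, -4) + (1, -1, 0) = (-1, 5, -4)
  D1: (-2, 6, -4) + (1, 0, -1) = (-1, 6, -5)
  D2: (-2, 6, -4) + (0, 1, -1) = (-2, 7, -5)
  D3: (-2, 6, -4) + (-1, 1, 0) = (-3, 7, -4)
  D4: (-2, 6, -4) + (-1, 0, 1) = (-3, 6, -3)
  D5: (-2, 6, -4) + (0, -1, 1) = (-2, 5, -3)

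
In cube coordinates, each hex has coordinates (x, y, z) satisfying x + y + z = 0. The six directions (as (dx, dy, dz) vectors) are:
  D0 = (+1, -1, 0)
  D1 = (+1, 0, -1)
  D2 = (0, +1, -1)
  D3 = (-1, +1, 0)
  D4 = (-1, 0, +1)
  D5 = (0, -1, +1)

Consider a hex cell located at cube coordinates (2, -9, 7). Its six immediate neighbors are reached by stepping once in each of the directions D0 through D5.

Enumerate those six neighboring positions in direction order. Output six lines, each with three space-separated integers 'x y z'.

Center: (2, -9, 7). Add each direction:
  D0: (2, -9, 7) + (1, -1, 0) = (3, -10, 7)
  D1: (2, -9, 7) + (1, 0, -1) = (3, -9, 6)
  D2: (2, -9, 7) + (0, 1, -1) = (2, -8, 6)
  D3: (2, -9, 7) + (-1, 1, 0) = (1, -8, 7)
  D4: (2, -9, 7) + (-1, 0, 1) = (1, -9, 8)
  D5: (2, -9, 7) + (0, -1, 1) = (2, -10, 8)

Answer: 3 -10 7
3 -9 6
2 -8 6
1 -8 7
1 -9 8
2 -10 8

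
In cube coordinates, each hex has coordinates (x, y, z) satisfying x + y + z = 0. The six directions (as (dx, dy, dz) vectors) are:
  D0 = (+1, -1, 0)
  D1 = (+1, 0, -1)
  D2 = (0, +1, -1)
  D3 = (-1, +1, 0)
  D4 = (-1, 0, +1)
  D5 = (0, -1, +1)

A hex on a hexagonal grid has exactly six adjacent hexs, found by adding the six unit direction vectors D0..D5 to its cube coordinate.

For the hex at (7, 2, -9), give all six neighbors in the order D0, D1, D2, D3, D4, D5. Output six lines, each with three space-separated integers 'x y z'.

Answer: 8 1 -9
8 2 -10
7 3 -10
6 3 -9
6 2 -8
7 1 -8

Derivation:
Center: (7, 2, -9). Add each direction:
  D0: (7, 2, -9) + (1, -1, 0) = (8, 1, -9)
  D1: (7, 2, -9) + (1, 0, -1) = (8, 2, -10)
  D2: (7, 2, -9) + (0, 1, -1) = (7, 3, -10)
  D3: (7, 2, -9) + (-1, 1, 0) = (6, 3, -9)
  D4: (7, 2, -9) + (-1, 0, 1) = (6, 2, -8)
  D5: (7, 2, -9) + (0, -1, 1) = (7, 1, -8)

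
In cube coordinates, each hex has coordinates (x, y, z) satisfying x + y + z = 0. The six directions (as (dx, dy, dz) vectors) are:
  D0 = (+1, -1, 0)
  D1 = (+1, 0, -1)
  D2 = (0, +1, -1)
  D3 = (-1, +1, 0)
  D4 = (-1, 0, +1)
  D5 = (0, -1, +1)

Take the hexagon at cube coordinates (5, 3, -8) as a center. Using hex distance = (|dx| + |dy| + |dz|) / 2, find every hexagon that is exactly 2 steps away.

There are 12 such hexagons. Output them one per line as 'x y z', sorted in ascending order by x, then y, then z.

Answer: 3 3 -6
3 4 -7
3 5 -8
4 2 -6
4 5 -9
5 1 -6
5 5 -10
6 1 -7
6 4 -10
7 1 -8
7 2 -9
7 3 -10

Derivation:
Walk ring at distance 2 from (5, 3, -8):
Start at center + D4*2 = (3, 3, -6)
  hex 0: (3, 3, -6)
  hex 1: (4, 2, -6)
  hex 2: (5, 1, -6)
  hex 3: (6, 1, -7)
  hex 4: (7, 1, -8)
  hex 5: (7, 2, -9)
  hex 6: (7, 3, -10)
  hex 7: (6, 4, -10)
  hex 8: (5, 5, -10)
  hex 9: (4, 5, -9)
  hex 10: (3, 5, -8)
  hex 11: (3, 4, -7)
Sorted: 12 hexes.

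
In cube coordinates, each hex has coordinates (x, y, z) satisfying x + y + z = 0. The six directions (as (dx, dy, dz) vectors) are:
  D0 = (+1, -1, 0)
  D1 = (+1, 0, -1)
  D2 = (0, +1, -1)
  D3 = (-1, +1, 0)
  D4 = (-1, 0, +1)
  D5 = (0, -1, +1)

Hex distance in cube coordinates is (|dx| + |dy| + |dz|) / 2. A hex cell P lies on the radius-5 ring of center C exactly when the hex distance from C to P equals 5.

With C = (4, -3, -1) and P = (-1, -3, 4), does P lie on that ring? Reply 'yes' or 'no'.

Answer: yes

Derivation:
|px - cx| = |-1 - 4| = 5
|py - cy| = |-3 - (-3)| = 0
|pz - cz| = |4 - (-1)| = 5
distance = (5+0+5)/2 = 10/2 = 5
radius = 5; distance == radius -> yes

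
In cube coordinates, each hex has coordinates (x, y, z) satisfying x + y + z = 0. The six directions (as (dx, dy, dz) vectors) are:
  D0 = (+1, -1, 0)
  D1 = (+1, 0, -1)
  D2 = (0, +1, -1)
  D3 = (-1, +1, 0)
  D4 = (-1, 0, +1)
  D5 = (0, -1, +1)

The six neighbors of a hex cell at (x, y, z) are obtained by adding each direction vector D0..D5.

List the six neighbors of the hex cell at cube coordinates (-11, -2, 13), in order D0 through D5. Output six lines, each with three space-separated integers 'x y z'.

Center: (-11, -2, 13). Add each direction:
  D0: (-11, -2, 13) + (1, -1, 0) = (-10, -3, 13)
  D1: (-11, -2, 13) + (1, 0, -1) = (-10, -2, 12)
  D2: (-11, -2, 13) + (0, 1, -1) = (-11, -1, 12)
  D3: (-11, -2, 13) + (-1, 1, 0) = (-12, -1, 13)
  D4: (-11, -2, 13) + (-1, 0, 1) = (-12, -2, 14)
  D5: (-11, -2, 13) + (0, -1, 1) = (-11, -3, 14)

Answer: -10 -3 13
-10 -2 12
-11 -1 12
-12 -1 13
-12 -2 14
-11 -3 14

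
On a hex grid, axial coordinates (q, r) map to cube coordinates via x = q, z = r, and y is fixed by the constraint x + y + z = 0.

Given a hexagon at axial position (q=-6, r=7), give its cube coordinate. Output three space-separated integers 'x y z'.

Answer: -6 -1 7

Derivation:
x = q = -6
z = r = 7
y = -x - z = -(-6) - (7) = -1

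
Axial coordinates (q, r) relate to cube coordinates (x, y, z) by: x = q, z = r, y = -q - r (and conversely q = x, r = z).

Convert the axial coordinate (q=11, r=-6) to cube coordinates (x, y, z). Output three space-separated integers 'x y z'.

Answer: 11 -5 -6

Derivation:
x = q = 11
z = r = -6
y = -x - z = -(11) - (-6) = -5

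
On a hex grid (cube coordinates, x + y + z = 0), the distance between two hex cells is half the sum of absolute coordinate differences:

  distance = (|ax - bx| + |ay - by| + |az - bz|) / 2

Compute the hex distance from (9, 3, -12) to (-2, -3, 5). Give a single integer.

Answer: 17

Derivation:
|ax - bx| = |9 - (-2)| = 11
|ay - by| = |3 - (-3)| = 6
|az - bz| = |-12 - 5| = 17
distance = (11 + 6 + 17) / 2 = 34 / 2 = 17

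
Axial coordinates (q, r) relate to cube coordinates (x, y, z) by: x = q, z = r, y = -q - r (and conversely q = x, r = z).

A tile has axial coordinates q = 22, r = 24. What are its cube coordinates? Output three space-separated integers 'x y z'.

Answer: 22 -46 24

Derivation:
x = q = 22
z = r = 24
y = -x - z = -(22) - (24) = -46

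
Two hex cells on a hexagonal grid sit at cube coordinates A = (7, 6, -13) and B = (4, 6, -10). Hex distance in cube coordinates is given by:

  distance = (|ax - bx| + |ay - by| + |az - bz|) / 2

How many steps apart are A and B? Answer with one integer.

|ax - bx| = |7 - 4| = 3
|ay - by| = |6 - 6| = 0
|az - bz| = |-13 - (-10)| = 3
distance = (3 + 0 + 3) / 2 = 6 / 2 = 3

Answer: 3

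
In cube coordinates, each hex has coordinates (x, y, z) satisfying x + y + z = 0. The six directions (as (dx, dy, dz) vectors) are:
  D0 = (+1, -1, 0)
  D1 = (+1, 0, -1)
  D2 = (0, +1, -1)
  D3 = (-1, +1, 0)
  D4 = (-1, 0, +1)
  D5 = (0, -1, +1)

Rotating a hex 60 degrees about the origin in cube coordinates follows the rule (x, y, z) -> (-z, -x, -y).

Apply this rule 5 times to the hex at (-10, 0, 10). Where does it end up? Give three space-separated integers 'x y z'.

Start: (-10, 0, 10)
Step 1: (-10, 0, 10) -> (-(10), -(-10), -(0)) = (-10, 10, 0)
Step 2: (-10, 10, 0) -> (-(0), -(-10), -(10)) = (0, 10, -10)
Step 3: (0, 10, -10) -> (-(-10), -(0), -(10)) = (10, 0, -10)
Step 4: (10, 0, -10) -> (-(-10), -(10), -(0)) = (10, -10, 0)
Step 5: (10, -10, 0) -> (-(0), -(10), -(-10)) = (0, -10, 10)

Answer: 0 -10 10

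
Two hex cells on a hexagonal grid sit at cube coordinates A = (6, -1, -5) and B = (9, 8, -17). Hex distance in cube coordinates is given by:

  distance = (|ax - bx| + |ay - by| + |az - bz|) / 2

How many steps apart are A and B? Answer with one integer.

Answer: 12

Derivation:
|ax - bx| = |6 - 9| = 3
|ay - by| = |-1 - 8| = 9
|az - bz| = |-5 - (-17)| = 12
distance = (3 + 9 + 12) / 2 = 24 / 2 = 12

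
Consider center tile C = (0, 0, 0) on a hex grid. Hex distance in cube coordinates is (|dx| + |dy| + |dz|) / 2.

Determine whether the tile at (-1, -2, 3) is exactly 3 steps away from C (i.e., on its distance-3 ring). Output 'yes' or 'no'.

|px - cx| = |-1 - 0| = 1
|py - cy| = |-2 - 0| = 2
|pz - cz| = |3 - 0| = 3
distance = (1+2+3)/2 = 6/2 = 3
radius = 3; distance == radius -> yes

Answer: yes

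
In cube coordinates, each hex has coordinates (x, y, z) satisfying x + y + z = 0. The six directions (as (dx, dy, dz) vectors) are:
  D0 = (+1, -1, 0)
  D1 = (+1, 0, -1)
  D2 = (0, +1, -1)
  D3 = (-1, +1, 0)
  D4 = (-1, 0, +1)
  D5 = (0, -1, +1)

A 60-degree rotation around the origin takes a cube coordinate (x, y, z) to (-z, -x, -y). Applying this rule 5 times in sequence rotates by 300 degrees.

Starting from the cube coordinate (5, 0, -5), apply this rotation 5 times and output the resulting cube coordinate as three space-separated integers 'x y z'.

Start: (5, 0, -5)
Step 1: (5, 0, -5) -> (-(-5), -(5), -(0)) = (5, -5, 0)
Step 2: (5, -5, 0) -> (-(0), -(5), -(-5)) = (0, -5, 5)
Step 3: (0, -5, 5) -> (-(5), -(0), -(-5)) = (-5, 0, 5)
Step 4: (-5, 0, 5) -> (-(5), -(-5), -(0)) = (-5, 5, 0)
Step 5: (-5, 5, 0) -> (-(0), -(-5), -(5)) = (0, 5, -5)

Answer: 0 5 -5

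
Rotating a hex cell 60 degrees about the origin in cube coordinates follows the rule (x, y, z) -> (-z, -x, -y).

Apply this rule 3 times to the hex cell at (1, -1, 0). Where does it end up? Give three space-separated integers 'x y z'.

Start: (1, -1, 0)
Step 1: (1, -1, 0) -> (-(0), -(1), -(-1)) = (0, -1, 1)
Step 2: (0, -1, 1) -> (-(1), -(0), -(-1)) = (-1, 0, 1)
Step 3: (-1, 0, 1) -> (-(1), -(-1), -(0)) = (-1, 1, 0)

Answer: -1 1 0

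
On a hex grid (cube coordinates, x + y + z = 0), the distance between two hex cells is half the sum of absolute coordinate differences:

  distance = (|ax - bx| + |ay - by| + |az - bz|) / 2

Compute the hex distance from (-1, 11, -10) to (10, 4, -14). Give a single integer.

|ax - bx| = |-1 - 10| = 11
|ay - by| = |11 - 4| = 7
|az - bz| = |-10 - (-14)| = 4
distance = (11 + 7 + 4) / 2 = 22 / 2 = 11

Answer: 11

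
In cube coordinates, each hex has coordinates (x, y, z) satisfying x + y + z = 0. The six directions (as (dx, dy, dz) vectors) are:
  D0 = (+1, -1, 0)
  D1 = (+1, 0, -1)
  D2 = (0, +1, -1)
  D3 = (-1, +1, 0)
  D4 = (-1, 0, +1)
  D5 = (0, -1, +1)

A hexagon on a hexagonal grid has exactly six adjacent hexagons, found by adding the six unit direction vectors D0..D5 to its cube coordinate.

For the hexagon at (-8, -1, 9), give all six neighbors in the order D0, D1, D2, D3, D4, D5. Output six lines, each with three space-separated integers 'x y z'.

Answer: -7 -2 9
-7 -1 8
-8 0 8
-9 0 9
-9 -1 10
-8 -2 10

Derivation:
Center: (-8, -1, 9). Add each direction:
  D0: (-8, -1, 9) + (1, -1, 0) = (-7, -2, 9)
  D1: (-8, -1, 9) + (1, 0, -1) = (-7, -1, 8)
  D2: (-8, -1, 9) + (0, 1, -1) = (-8, 0, 8)
  D3: (-8, -1, 9) + (-1, 1, 0) = (-9, 0, 9)
  D4: (-8, -1, 9) + (-1, 0, 1) = (-9, -1, 10)
  D5: (-8, -1, 9) + (0, -1, 1) = (-8, -2, 10)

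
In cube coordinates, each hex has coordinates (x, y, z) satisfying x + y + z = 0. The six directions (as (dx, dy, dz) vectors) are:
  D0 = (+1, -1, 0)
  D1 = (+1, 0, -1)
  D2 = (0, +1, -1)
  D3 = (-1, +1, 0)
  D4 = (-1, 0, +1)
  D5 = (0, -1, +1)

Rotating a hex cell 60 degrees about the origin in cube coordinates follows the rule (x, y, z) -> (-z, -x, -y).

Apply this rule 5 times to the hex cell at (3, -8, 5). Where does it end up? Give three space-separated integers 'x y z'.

Start: (3, -8, 5)
Step 1: (3, -8, 5) -> (-(5), -(3), -(-8)) = (-5, -3, 8)
Step 2: (-5, -3, 8) -> (-(8), -(-5), -(-3)) = (-8, 5, 3)
Step 3: (-8, 5, 3) -> (-(3), -(-8), -(5)) = (-3, 8, -5)
Step 4: (-3, 8, -5) -> (-(-5), -(-3), -(8)) = (5, 3, -8)
Step 5: (5, 3, -8) -> (-(-8), -(5), -(3)) = (8, -5, -3)

Answer: 8 -5 -3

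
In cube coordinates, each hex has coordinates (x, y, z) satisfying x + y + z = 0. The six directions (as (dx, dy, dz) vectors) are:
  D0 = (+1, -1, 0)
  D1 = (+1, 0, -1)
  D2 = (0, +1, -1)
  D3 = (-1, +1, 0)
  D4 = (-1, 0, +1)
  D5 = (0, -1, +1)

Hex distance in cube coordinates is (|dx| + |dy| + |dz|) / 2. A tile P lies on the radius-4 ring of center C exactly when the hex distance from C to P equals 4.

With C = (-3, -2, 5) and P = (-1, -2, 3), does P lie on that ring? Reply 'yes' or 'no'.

Answer: no

Derivation:
|px - cx| = |-1 - (-3)| = 2
|py - cy| = |-2 - (-2)| = 0
|pz - cz| = |3 - 5| = 2
distance = (2+0+2)/2 = 4/2 = 2
radius = 4; distance != radius -> no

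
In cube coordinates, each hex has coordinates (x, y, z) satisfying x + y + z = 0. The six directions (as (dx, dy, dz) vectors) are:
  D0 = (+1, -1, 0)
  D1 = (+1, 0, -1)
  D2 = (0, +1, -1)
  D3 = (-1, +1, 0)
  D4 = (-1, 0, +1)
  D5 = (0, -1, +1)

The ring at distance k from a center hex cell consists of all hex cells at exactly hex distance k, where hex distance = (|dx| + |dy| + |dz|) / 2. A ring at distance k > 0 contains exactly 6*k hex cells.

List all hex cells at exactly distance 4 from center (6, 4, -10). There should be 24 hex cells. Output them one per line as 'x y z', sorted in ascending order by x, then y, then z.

Walk ring at distance 4 from (6, 4, -10):
Start at center + D4*4 = (2, 4, -6)
  hex 0: (2, 4, -6)
  hex 1: (3, 3, -6)
  hex 2: (4, 2, -6)
  hex 3: (5, 1, -6)
  hex 4: (6, 0, -6)
  hex 5: (7, 0, -7)
  hex 6: (8, 0, -8)
  hex 7: (9, 0, -9)
  hex 8: (10, 0, -10)
  hex 9: (10, 1, -11)
  hex 10: (10, 2, -12)
  hex 11: (10, 3, -13)
  hex 12: (10, 4, -14)
  hex 13: (9, 5, -14)
  hex 14: (8, 6, -14)
  hex 15: (7, 7, -14)
  hex 16: (6, 8, -14)
  hex 17: (5, 8, -13)
  hex 18: (4, 8, -12)
  hex 19: (3, 8, -11)
  hex 20: (2, 8, -10)
  hex 21: (2, 7, -9)
  hex 22: (2, 6, -8)
  hex 23: (2, 5, -7)
Sorted: 24 hexes.

Answer: 2 4 -6
2 5 -7
2 6 -8
2 7 -9
2 8 -10
3 3 -6
3 8 -11
4 2 -6
4 8 -12
5 1 -6
5 8 -13
6 0 -6
6 8 -14
7 0 -7
7 7 -14
8 0 -8
8 6 -14
9 0 -9
9 5 -14
10 0 -10
10 1 -11
10 2 -12
10 3 -13
10 4 -14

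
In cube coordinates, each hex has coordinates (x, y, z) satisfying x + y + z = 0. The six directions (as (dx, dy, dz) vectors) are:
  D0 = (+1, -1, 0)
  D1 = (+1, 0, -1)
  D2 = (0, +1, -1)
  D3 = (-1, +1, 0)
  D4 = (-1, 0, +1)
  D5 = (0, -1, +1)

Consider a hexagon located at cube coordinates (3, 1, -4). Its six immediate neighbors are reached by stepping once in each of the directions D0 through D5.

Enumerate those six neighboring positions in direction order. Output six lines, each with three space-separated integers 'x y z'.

Answer: 4 0 -4
4 1 -5
3 2 -5
2 2 -4
2 1 -3
3 0 -3

Derivation:
Center: (3, 1, -4). Add each direction:
  D0: (3, 1, -4) + (1, -1, 0) = (4, 0, -4)
  D1: (3, 1, -4) + (1, 0, -1) = (4, 1, -5)
  D2: (3, 1, -4) + (0, 1, -1) = (3, 2, -5)
  D3: (3, 1, -4) + (-1, 1, 0) = (2, 2, -4)
  D4: (3, 1, -4) + (-1, 0, 1) = (2, 1, -3)
  D5: (3, 1, -4) + (0, -1, 1) = (3, 0, -3)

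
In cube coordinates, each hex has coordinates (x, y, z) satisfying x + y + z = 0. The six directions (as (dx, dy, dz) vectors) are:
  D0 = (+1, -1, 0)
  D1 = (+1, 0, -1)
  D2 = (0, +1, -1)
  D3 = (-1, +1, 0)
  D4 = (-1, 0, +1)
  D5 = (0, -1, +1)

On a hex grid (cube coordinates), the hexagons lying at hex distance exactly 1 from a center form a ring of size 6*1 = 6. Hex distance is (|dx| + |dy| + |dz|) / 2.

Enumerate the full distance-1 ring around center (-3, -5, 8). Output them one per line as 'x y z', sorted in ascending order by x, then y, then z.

Walk ring at distance 1 from (-3, -5, 8):
Start at center + D4*1 = (-4, -5, 9)
  hex 0: (-4, -5, 9)
  hex 1: (-3, -6, 9)
  hex 2: (-2, -6, 8)
  hex 3: (-2, -5, 7)
  hex 4: (-3, -4, 7)
  hex 5: (-4, -4, 8)
Sorted: 6 hexes.

Answer: -4 -5 9
-4 -4 8
-3 -6 9
-3 -4 7
-2 -6 8
-2 -5 7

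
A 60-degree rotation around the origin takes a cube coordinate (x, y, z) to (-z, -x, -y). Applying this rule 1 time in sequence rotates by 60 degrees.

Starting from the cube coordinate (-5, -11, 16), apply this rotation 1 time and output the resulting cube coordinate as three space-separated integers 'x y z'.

Start: (-5, -11, 16)
Step 1: (-5, -11, 16) -> (-(16), -(-5), -(-11)) = (-16, 5, 11)

Answer: -16 5 11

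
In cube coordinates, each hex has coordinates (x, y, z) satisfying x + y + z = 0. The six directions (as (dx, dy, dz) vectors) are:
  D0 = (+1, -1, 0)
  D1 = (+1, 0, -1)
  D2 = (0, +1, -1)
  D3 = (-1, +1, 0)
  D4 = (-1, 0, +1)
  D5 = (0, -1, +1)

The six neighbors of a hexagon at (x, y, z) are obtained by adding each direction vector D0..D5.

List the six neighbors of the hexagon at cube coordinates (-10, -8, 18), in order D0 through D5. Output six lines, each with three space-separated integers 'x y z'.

Answer: -9 -9 18
-9 -8 17
-10 -7 17
-11 -7 18
-11 -8 19
-10 -9 19

Derivation:
Center: (-10, -8, 18). Add each direction:
  D0: (-10, -8, 18) + (1, -1, 0) = (-9, -9, 18)
  D1: (-10, -8, 18) + (1, 0, -1) = (-9, -8, 17)
  D2: (-10, -8, 18) + (0, 1, -1) = (-10, -7, 17)
  D3: (-10, -8, 18) + (-1, 1, 0) = (-11, -7, 18)
  D4: (-10, -8, 18) + (-1, 0, 1) = (-11, -8, 19)
  D5: (-10, -8, 18) + (0, -1, 1) = (-10, -9, 19)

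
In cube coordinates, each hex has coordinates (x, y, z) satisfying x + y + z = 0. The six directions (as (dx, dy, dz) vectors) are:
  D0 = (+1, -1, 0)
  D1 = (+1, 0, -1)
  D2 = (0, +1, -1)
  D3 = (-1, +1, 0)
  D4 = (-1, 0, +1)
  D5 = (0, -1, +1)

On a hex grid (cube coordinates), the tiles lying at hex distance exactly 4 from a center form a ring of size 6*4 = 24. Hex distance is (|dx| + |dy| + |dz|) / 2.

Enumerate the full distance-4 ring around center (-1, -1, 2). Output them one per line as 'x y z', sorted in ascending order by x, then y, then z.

Walk ring at distance 4 from (-1, -1, 2):
Start at center + D4*4 = (-5, -1, 6)
  hex 0: (-5, -1, 6)
  hex 1: (-4, -2, 6)
  hex 2: (-3, -3, 6)
  hex 3: (-2, -4, 6)
  hex 4: (-1, -5, 6)
  hex 5: (0, -5, 5)
  hex 6: (1, -5, 4)
  hex 7: (2, -5, 3)
  hex 8: (3, -5, 2)
  hex 9: (3, -4, 1)
  hex 10: (3, -3, 0)
  hex 11: (3, -2, -1)
  hex 12: (3, -1, -2)
  hex 13: (2, 0, -2)
  hex 14: (1, 1, -2)
  hex 15: (0, 2, -2)
  hex 16: (-1, 3, -2)
  hex 17: (-2, 3, -1)
  hex 18: (-3, 3, 0)
  hex 19: (-4, 3, 1)
  hex 20: (-5, 3, 2)
  hex 21: (-5, 2, 3)
  hex 22: (-5, 1, 4)
  hex 23: (-5, 0, 5)
Sorted: 24 hexes.

Answer: -5 -1 6
-5 0 5
-5 1 4
-5 2 3
-5 3 2
-4 -2 6
-4 3 1
-3 -3 6
-3 3 0
-2 -4 6
-2 3 -1
-1 -5 6
-1 3 -2
0 -5 5
0 2 -2
1 -5 4
1 1 -2
2 -5 3
2 0 -2
3 -5 2
3 -4 1
3 -3 0
3 -2 -1
3 -1 -2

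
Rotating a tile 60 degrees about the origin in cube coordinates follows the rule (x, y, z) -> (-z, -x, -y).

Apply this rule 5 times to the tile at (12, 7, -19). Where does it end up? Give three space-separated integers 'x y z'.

Start: (12, 7, -19)
Step 1: (12, 7, -19) -> (-(-19), -(12), -(7)) = (19, -12, -7)
Step 2: (19, -12, -7) -> (-(-7), -(19), -(-12)) = (7, -19, 12)
Step 3: (7, -19, 12) -> (-(12), -(7), -(-19)) = (-12, -7, 19)
Step 4: (-12, -7, 19) -> (-(19), -(-12), -(-7)) = (-19, 12, 7)
Step 5: (-19, 12, 7) -> (-(7), -(-19), -(12)) = (-7, 19, -12)

Answer: -7 19 -12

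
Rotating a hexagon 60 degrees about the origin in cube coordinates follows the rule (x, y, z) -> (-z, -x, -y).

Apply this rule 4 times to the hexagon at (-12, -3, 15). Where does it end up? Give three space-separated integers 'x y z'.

Answer: 15 -12 -3

Derivation:
Start: (-12, -3, 15)
Step 1: (-12, -3, 15) -> (-(15), -(-12), -(-3)) = (-15, 12, 3)
Step 2: (-15, 12, 3) -> (-(3), -(-15), -(12)) = (-3, 15, -12)
Step 3: (-3, 15, -12) -> (-(-12), -(-3), -(15)) = (12, 3, -15)
Step 4: (12, 3, -15) -> (-(-15), -(12), -(3)) = (15, -12, -3)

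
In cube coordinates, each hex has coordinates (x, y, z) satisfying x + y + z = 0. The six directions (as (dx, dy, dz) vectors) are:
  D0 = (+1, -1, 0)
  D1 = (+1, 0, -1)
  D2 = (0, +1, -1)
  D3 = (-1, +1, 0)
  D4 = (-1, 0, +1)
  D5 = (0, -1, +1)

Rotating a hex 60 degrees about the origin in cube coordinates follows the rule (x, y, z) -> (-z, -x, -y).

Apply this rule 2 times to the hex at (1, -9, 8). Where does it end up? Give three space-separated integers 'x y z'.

Start: (1, -9, 8)
Step 1: (1, -9, 8) -> (-(8), -(1), -(-9)) = (-8, -1, 9)
Step 2: (-8, -1, 9) -> (-(9), -(-8), -(-1)) = (-9, 8, 1)

Answer: -9 8 1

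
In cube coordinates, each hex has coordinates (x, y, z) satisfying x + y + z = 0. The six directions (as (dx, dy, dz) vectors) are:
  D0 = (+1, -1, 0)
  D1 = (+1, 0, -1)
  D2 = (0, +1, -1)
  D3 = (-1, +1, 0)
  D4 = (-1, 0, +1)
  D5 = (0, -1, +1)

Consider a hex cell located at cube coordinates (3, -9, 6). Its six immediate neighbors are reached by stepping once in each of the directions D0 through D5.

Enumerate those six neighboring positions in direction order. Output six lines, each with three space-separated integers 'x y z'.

Center: (3, -9, 6). Add each direction:
  D0: (3, -9, 6) + (1, -1, 0) = (4, -10, 6)
  D1: (3, -9, 6) + (1, 0, -1) = (4, -9, 5)
  D2: (3, -9, 6) + (0, 1, -1) = (3, -8, 5)
  D3: (3, -9, 6) + (-1, 1, 0) = (2, -8, 6)
  D4: (3, -9, 6) + (-1, 0, 1) = (2, -9, 7)
  D5: (3, -9, 6) + (0, -1, 1) = (3, -10, 7)

Answer: 4 -10 6
4 -9 5
3 -8 5
2 -8 6
2 -9 7
3 -10 7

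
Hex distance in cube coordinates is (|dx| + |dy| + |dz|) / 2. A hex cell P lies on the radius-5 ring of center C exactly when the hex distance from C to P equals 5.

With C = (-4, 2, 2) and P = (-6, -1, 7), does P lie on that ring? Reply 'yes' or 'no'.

Answer: yes

Derivation:
|px - cx| = |-6 - (-4)| = 2
|py - cy| = |-1 - 2| = 3
|pz - cz| = |7 - 2| = 5
distance = (2+3+5)/2 = 10/2 = 5
radius = 5; distance == radius -> yes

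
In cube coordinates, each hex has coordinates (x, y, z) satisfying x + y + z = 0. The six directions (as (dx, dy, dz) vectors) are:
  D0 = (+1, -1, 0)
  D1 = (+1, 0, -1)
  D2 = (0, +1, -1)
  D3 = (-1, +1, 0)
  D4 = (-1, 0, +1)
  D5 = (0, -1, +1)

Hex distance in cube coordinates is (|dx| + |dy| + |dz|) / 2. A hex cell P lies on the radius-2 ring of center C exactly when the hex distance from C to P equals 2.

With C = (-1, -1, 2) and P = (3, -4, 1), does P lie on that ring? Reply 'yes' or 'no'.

Answer: no

Derivation:
|px - cx| = |3 - (-1)| = 4
|py - cy| = |-4 - (-1)| = 3
|pz - cz| = |1 - 2| = 1
distance = (4+3+1)/2 = 8/2 = 4
radius = 2; distance != radius -> no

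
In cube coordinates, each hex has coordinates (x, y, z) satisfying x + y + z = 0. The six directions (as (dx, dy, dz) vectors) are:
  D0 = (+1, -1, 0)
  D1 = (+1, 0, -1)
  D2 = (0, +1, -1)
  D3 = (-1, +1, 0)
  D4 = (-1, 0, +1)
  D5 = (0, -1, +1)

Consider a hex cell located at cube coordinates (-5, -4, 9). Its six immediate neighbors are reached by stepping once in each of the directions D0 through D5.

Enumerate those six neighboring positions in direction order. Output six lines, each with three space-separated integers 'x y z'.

Center: (-5, -4, 9). Add each direction:
  D0: (-5, -4, 9) + (1, -1, 0) = (-4, -5, 9)
  D1: (-5, -4, 9) + (1, 0, -1) = (-4, -4, 8)
  D2: (-5, -4, 9) + (0, 1, -1) = (-5, -3, 8)
  D3: (-5, -4, 9) + (-1, 1, 0) = (-6, -3, 9)
  D4: (-5, -4, 9) + (-1, 0, 1) = (-6, -4, 10)
  D5: (-5, -4, 9) + (0, -1, 1) = (-5, -5, 10)

Answer: -4 -5 9
-4 -4 8
-5 -3 8
-6 -3 9
-6 -4 10
-5 -5 10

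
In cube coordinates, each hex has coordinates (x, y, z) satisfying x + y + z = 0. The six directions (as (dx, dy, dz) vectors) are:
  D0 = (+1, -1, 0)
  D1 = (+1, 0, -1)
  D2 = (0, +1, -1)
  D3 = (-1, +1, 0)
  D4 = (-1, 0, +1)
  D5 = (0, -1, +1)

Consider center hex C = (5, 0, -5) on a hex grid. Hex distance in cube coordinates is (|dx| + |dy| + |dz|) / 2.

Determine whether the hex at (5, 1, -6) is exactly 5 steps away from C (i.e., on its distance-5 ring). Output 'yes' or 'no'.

|px - cx| = |5 - 5| = 0
|py - cy| = |1 - 0| = 1
|pz - cz| = |-6 - (-5)| = 1
distance = (0+1+1)/2 = 2/2 = 1
radius = 5; distance != radius -> no

Answer: no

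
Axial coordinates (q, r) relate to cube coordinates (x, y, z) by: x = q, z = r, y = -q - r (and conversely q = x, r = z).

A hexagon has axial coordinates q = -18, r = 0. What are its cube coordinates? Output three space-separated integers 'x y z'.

x = q = -18
z = r = 0
y = -x - z = -(-18) - (0) = 18

Answer: -18 18 0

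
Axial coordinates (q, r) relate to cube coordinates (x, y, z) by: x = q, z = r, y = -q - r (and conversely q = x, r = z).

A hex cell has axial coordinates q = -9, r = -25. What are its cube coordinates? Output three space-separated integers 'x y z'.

x = q = -9
z = r = -25
y = -x - z = -(-9) - (-25) = 34

Answer: -9 34 -25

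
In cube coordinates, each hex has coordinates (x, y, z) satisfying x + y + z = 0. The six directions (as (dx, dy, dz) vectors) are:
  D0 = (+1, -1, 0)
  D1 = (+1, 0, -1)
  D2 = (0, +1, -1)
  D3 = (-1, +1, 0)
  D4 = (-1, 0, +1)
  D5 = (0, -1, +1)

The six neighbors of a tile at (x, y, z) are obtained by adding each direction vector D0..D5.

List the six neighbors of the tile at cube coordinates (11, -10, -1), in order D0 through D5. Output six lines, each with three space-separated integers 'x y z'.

Center: (11, -10, -1). Add each direction:
  D0: (11, -10, -1) + (1, -1, 0) = (12, -11, -1)
  D1: (11, -10, -1) + (1, 0, -1) = (12, -10, -2)
  D2: (11, -10, -1) + (0, 1, -1) = (11, -9, -2)
  D3: (11, -10, -1) + (-1, 1, 0) = (10, -9, -1)
  D4: (11, -10, -1) + (-1, 0, 1) = (10, -10, 0)
  D5: (11, -10, -1) + (0, -1, 1) = (11, -11, 0)

Answer: 12 -11 -1
12 -10 -2
11 -9 -2
10 -9 -1
10 -10 0
11 -11 0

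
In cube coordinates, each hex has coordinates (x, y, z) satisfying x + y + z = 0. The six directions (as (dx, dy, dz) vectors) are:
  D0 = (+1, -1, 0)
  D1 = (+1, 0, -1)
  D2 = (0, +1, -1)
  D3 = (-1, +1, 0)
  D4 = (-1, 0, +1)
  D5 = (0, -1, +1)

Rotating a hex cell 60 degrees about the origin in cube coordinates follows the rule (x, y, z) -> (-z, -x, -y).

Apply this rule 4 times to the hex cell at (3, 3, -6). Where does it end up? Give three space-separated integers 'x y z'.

Answer: -6 3 3

Derivation:
Start: (3, 3, -6)
Step 1: (3, 3, -6) -> (-(-6), -(3), -(3)) = (6, -3, -3)
Step 2: (6, -3, -3) -> (-(-3), -(6), -(-3)) = (3, -6, 3)
Step 3: (3, -6, 3) -> (-(3), -(3), -(-6)) = (-3, -3, 6)
Step 4: (-3, -3, 6) -> (-(6), -(-3), -(-3)) = (-6, 3, 3)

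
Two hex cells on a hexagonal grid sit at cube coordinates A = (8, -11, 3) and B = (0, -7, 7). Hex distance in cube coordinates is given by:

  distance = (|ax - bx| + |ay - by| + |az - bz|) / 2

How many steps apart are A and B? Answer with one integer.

Answer: 8

Derivation:
|ax - bx| = |8 - 0| = 8
|ay - by| = |-11 - (-7)| = 4
|az - bz| = |3 - 7| = 4
distance = (8 + 4 + 4) / 2 = 16 / 2 = 8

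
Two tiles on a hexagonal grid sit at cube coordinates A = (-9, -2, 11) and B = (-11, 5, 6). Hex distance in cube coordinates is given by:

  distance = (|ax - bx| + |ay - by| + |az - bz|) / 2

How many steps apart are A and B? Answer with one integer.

|ax - bx| = |-9 - (-11)| = 2
|ay - by| = |-2 - 5| = 7
|az - bz| = |11 - 6| = 5
distance = (2 + 7 + 5) / 2 = 14 / 2 = 7

Answer: 7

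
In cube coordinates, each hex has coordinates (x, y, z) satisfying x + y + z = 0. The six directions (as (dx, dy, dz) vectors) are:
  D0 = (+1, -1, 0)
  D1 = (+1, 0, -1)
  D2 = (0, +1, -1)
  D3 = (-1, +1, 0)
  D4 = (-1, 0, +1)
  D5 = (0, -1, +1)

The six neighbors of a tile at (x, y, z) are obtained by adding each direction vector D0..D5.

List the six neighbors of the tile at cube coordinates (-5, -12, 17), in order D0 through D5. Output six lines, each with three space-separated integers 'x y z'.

Center: (-5, -12, 17). Add each direction:
  D0: (-5, -12, 17) + (1, -1, 0) = (-4, -13, 17)
  D1: (-5, -12, 17) + (1, 0, -1) = (-4, -12, 16)
  D2: (-5, -12, 17) + (0, 1, -1) = (-5, -11, 16)
  D3: (-5, -12, 17) + (-1, 1, 0) = (-6, -11, 17)
  D4: (-5, -12, 17) + (-1, 0, 1) = (-6, -12, 18)
  D5: (-5, -12, 17) + (0, -1, 1) = (-5, -13, 18)

Answer: -4 -13 17
-4 -12 16
-5 -11 16
-6 -11 17
-6 -12 18
-5 -13 18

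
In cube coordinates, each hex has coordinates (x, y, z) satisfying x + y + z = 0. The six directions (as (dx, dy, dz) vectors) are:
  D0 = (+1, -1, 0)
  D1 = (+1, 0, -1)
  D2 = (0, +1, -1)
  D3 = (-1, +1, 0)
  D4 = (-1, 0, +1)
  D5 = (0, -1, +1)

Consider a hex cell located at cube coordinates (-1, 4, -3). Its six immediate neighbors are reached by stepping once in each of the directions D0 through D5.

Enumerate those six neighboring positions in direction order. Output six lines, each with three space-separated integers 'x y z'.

Center: (-1, 4, -3). Add each direction:
  D0: (-1, 4, -3) + (1, -1, 0) = (0, 3, -3)
  D1: (-1, 4, -3) + (1, 0, -1) = (0, 4, -4)
  D2: (-1, 4, -3) + (0, 1, -1) = (-1, 5, -4)
  D3: (-1, 4, -3) + (-1, 1, 0) = (-2, 5, -3)
  D4: (-1, 4, -3) + (-1, 0, 1) = (-2, 4, -2)
  D5: (-1, 4, -3) + (0, -1, 1) = (-1, 3, -2)

Answer: 0 3 -3
0 4 -4
-1 5 -4
-2 5 -3
-2 4 -2
-1 3 -2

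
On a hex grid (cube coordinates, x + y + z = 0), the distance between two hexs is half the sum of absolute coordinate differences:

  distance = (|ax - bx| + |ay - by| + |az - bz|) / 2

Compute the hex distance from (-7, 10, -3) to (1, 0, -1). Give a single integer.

Answer: 10

Derivation:
|ax - bx| = |-7 - 1| = 8
|ay - by| = |10 - 0| = 10
|az - bz| = |-3 - (-1)| = 2
distance = (8 + 10 + 2) / 2 = 20 / 2 = 10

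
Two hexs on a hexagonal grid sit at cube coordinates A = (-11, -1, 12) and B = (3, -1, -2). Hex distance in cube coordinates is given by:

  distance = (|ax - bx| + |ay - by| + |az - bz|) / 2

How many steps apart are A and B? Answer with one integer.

|ax - bx| = |-11 - 3| = 14
|ay - by| = |-1 - (-1)| = 0
|az - bz| = |12 - (-2)| = 14
distance = (14 + 0 + 14) / 2 = 28 / 2 = 14

Answer: 14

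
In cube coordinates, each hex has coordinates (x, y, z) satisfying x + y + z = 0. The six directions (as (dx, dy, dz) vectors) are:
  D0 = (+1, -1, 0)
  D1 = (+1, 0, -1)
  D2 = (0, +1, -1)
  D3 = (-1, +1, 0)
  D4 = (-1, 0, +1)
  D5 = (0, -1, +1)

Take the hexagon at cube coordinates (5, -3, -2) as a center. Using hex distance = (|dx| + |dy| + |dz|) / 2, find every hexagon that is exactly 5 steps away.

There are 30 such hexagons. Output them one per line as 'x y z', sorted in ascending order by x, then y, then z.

Walk ring at distance 5 from (5, -3, -2):
Start at center + D4*5 = (0, -3, 3)
  hex 0: (0, -3, 3)
  hex 1: (1, -4, 3)
  hex 2: (2, -5, 3)
  hex 3: (3, -6, 3)
  hex 4: (4, -7, 3)
  hex 5: (5, -8, 3)
  hex 6: (6, -8, 2)
  hex 7: (7, -8, 1)
  hex 8: (8, -8, 0)
  hex 9: (9, -8, -1)
  hex 10: (10, -8, -2)
  hex 11: (10, -7, -3)
  hex 12: (10, -6, -4)
  hex 13: (10, -5, -5)
  hex 14: (10, -4, -6)
  hex 15: (10, -3, -7)
  hex 16: (9, -2, -7)
  hex 17: (8, -1, -7)
  hex 18: (7, 0, -7)
  hex 19: (6, 1, -7)
  hex 20: (5, 2, -7)
  hex 21: (4, 2, -6)
  hex 22: (3, 2, -5)
  hex 23: (2, 2, -4)
  hex 24: (1, 2, -3)
  hex 25: (0, 2, -2)
  hex 26: (0, 1, -1)
  hex 27: (0, 0, 0)
  hex 28: (0, -1, 1)
  hex 29: (0, -2, 2)
Sorted: 30 hexes.

Answer: 0 -3 3
0 -2 2
0 -1 1
0 0 0
0 1 -1
0 2 -2
1 -4 3
1 2 -3
2 -5 3
2 2 -4
3 -6 3
3 2 -5
4 -7 3
4 2 -6
5 -8 3
5 2 -7
6 -8 2
6 1 -7
7 -8 1
7 0 -7
8 -8 0
8 -1 -7
9 -8 -1
9 -2 -7
10 -8 -2
10 -7 -3
10 -6 -4
10 -5 -5
10 -4 -6
10 -3 -7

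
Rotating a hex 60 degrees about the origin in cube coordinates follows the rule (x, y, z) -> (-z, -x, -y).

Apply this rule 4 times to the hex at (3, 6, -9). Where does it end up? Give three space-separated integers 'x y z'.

Start: (3, 6, -9)
Step 1: (3, 6, -9) -> (-(-9), -(3), -(6)) = (9, -3, -6)
Step 2: (9, -3, -6) -> (-(-6), -(9), -(-3)) = (6, -9, 3)
Step 3: (6, -9, 3) -> (-(3), -(6), -(-9)) = (-3, -6, 9)
Step 4: (-3, -6, 9) -> (-(9), -(-3), -(-6)) = (-9, 3, 6)

Answer: -9 3 6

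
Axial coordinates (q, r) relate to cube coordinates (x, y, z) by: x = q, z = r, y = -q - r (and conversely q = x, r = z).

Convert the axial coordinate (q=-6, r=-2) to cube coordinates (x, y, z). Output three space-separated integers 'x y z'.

Answer: -6 8 -2

Derivation:
x = q = -6
z = r = -2
y = -x - z = -(-6) - (-2) = 8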